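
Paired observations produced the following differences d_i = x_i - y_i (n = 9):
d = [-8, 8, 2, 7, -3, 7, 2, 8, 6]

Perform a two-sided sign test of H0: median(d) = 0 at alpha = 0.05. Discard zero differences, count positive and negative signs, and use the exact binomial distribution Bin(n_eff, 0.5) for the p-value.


Step 1: Discard zero differences. Original n = 9; n_eff = number of nonzero differences = 9.
Nonzero differences (with sign): -8, +8, +2, +7, -3, +7, +2, +8, +6
Step 2: Count signs: positive = 7, negative = 2.
Step 3: Under H0: P(positive) = 0.5, so the number of positives S ~ Bin(9, 0.5).
Step 4: Two-sided exact p-value = sum of Bin(9,0.5) probabilities at or below the observed probability = 0.179688.
Step 5: alpha = 0.05. fail to reject H0.

n_eff = 9, pos = 7, neg = 2, p = 0.179688, fail to reject H0.


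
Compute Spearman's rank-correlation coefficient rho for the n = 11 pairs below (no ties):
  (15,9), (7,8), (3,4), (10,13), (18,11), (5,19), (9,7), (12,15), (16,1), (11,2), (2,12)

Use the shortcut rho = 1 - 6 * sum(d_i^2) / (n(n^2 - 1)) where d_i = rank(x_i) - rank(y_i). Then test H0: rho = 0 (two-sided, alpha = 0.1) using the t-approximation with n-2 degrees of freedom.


Step 1: Rank x and y separately (midranks; no ties here).
rank(x): 15->9, 7->4, 3->2, 10->6, 18->11, 5->3, 9->5, 12->8, 16->10, 11->7, 2->1
rank(y): 9->6, 8->5, 4->3, 13->9, 11->7, 19->11, 7->4, 15->10, 1->1, 2->2, 12->8
Step 2: d_i = R_x(i) - R_y(i); compute d_i^2.
  (9-6)^2=9, (4-5)^2=1, (2-3)^2=1, (6-9)^2=9, (11-7)^2=16, (3-11)^2=64, (5-4)^2=1, (8-10)^2=4, (10-1)^2=81, (7-2)^2=25, (1-8)^2=49
sum(d^2) = 260.
Step 3: rho = 1 - 6*260 / (11*(11^2 - 1)) = 1 - 1560/1320 = -0.181818.
Step 4: Under H0, t = rho * sqrt((n-2)/(1-rho^2)) = -0.5547 ~ t(9).
Step 5: Two-sided p-value from the t-distribution with 9 df = 0.592615.
Step 6: alpha = 0.1. fail to reject H0.

rho = -0.1818, p = 0.592615, fail to reject H0 at alpha = 0.1.


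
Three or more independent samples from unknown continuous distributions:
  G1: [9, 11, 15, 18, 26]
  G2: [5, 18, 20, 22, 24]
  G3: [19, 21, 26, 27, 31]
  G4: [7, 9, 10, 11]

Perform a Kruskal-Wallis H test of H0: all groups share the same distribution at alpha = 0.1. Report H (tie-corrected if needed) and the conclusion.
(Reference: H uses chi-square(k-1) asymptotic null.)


Step 1: Combine all N = 19 observations and assign midranks.
sorted (value, group, rank): (5,G2,1), (7,G4,2), (9,G1,3.5), (9,G4,3.5), (10,G4,5), (11,G1,6.5), (11,G4,6.5), (15,G1,8), (18,G1,9.5), (18,G2,9.5), (19,G3,11), (20,G2,12), (21,G3,13), (22,G2,14), (24,G2,15), (26,G1,16.5), (26,G3,16.5), (27,G3,18), (31,G3,19)
Step 2: Sum ranks within each group.
R_1 = 44 (n_1 = 5)
R_2 = 51.5 (n_2 = 5)
R_3 = 77.5 (n_3 = 5)
R_4 = 17 (n_4 = 4)
Step 3: H = 12/(N(N+1)) * sum(R_i^2/n_i) - 3(N+1)
     = 12/(19*20) * (44^2/5 + 51.5^2/5 + 77.5^2/5 + 17^2/4) - 3*20
     = 0.031579 * 2191.15 - 60
     = 9.194211.
Step 4: Ties present; correction factor C = 1 - 24/(19^3 - 19) = 0.996491. Corrected H = 9.194211 / 0.996491 = 9.226585.
Step 5: Under H0, H ~ chi^2(3); p-value = 0.026425.
Step 6: alpha = 0.1. reject H0.

H = 9.2266, df = 3, p = 0.026425, reject H0.


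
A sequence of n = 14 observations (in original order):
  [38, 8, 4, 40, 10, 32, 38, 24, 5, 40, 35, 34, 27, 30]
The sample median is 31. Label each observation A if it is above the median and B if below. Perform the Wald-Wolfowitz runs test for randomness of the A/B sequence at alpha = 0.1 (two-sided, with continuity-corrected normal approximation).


Step 1: Compute median = 31; label A = above, B = below.
Labels in order: ABBABAABBAAABB  (n_A = 7, n_B = 7)
Step 2: Count runs R = 8.
Step 3: Under H0 (random ordering), E[R] = 2*n_A*n_B/(n_A+n_B) + 1 = 2*7*7/14 + 1 = 8.0000.
        Var[R] = 2*n_A*n_B*(2*n_A*n_B - n_A - n_B) / ((n_A+n_B)^2 * (n_A+n_B-1)) = 8232/2548 = 3.2308.
        SD[R] = 1.7974.
Step 4: R = E[R], so z = 0 with no continuity correction.
Step 5: Two-sided p-value via normal approximation = 2*(1 - Phi(|z|)) = 1.000000.
Step 6: alpha = 0.1. fail to reject H0.

R = 8, z = 0.0000, p = 1.000000, fail to reject H0.


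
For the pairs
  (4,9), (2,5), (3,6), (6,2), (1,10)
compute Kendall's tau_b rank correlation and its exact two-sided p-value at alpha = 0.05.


Step 1: Enumerate the 10 unordered pairs (i,j) with i<j and classify each by sign(x_j-x_i) * sign(y_j-y_i).
  (1,2):dx=-2,dy=-4->C; (1,3):dx=-1,dy=-3->C; (1,4):dx=+2,dy=-7->D; (1,5):dx=-3,dy=+1->D
  (2,3):dx=+1,dy=+1->C; (2,4):dx=+4,dy=-3->D; (2,5):dx=-1,dy=+5->D; (3,4):dx=+3,dy=-4->D
  (3,5):dx=-2,dy=+4->D; (4,5):dx=-5,dy=+8->D
Step 2: C = 3, D = 7, total pairs = 10.
Step 3: tau = (C - D)/(n(n-1)/2) = (3 - 7)/10 = -0.400000.
Step 4: Exact two-sided p-value (enumerate n! = 120 permutations of y under H0): p = 0.483333.
Step 5: alpha = 0.05. fail to reject H0.

tau_b = -0.4000 (C=3, D=7), p = 0.483333, fail to reject H0.


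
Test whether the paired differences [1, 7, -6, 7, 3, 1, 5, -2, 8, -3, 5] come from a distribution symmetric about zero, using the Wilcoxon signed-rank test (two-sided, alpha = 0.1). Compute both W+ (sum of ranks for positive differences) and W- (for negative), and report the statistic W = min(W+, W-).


Step 1: Drop any zero differences (none here) and take |d_i|.
|d| = [1, 7, 6, 7, 3, 1, 5, 2, 8, 3, 5]
Step 2: Midrank |d_i| (ties get averaged ranks).
ranks: |1|->1.5, |7|->9.5, |6|->8, |7|->9.5, |3|->4.5, |1|->1.5, |5|->6.5, |2|->3, |8|->11, |3|->4.5, |5|->6.5
Step 3: Attach original signs; sum ranks with positive sign and with negative sign.
W+ = 1.5 + 9.5 + 9.5 + 4.5 + 1.5 + 6.5 + 11 + 6.5 = 50.5
W- = 8 + 3 + 4.5 = 15.5
(Check: W+ + W- = 66 should equal n(n+1)/2 = 66.)
Step 4: Test statistic W = min(W+, W-) = 15.5.
Step 5: Ties in |d|, so use the tie-corrected normal approximation.
        E[W] = n(n+1)/4 = 11*12/4 = 33.
        Tie groups: |d|=1 (t=2), |d|=3 (t=2), |d|=5 (t=2), |d|=7 (t=2); sum(t^3 - t) = 24.
        Var[W] = n(n+1)(2n+1)/24 - sum(t^3-t)/48 = 3036/24 - 24/48 = 126.
        z = (W - E[W]) / sqrt(Var[W]) = (15.5 - 33) / 11.2250 = -1.5590.
        Two-sided p = 2*Phi(z) = 0.118991.
Step 6: alpha = 0.1. fail to reject H0.

W+ = 50.5, W- = 15.5, W = min = 15.5, p = 0.118991, fail to reject H0.


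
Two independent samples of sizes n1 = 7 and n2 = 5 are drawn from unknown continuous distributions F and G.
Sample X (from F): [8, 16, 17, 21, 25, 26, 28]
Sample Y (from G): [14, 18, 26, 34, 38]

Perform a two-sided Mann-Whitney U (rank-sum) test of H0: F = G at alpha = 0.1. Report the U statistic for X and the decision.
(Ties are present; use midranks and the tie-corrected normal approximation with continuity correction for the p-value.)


Step 1: Combine and sort all 12 observations; assign midranks.
sorted (value, group): (8,X), (14,Y), (16,X), (17,X), (18,Y), (21,X), (25,X), (26,X), (26,Y), (28,X), (34,Y), (38,Y)
ranks: 8->1, 14->2, 16->3, 17->4, 18->5, 21->6, 25->7, 26->8.5, 26->8.5, 28->10, 34->11, 38->12
Step 2: Rank sum for X: R1 = 1 + 3 + 4 + 6 + 7 + 8.5 + 10 = 39.5.
Step 3: U_X = R1 - n1(n1+1)/2 = 39.5 - 7*8/2 = 39.5 - 28 = 11.5.
       U_Y = n1*n2 - U_X = 35 - 11.5 = 23.5.
Step 4: Ties are present, so use the tie-corrected normal approximation (with continuity correction) for the p-value.
Step 5: p-value = 0.370914; compare to alpha = 0.1. fail to reject H0.

U_X = 11.5, p = 0.370914, fail to reject H0 at alpha = 0.1.


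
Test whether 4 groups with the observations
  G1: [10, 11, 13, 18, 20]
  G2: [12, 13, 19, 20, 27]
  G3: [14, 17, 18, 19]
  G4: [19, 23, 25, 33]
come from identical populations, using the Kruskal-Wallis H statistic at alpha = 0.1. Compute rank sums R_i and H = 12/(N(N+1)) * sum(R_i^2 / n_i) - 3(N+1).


Step 1: Combine all N = 18 observations and assign midranks.
sorted (value, group, rank): (10,G1,1), (11,G1,2), (12,G2,3), (13,G1,4.5), (13,G2,4.5), (14,G3,6), (17,G3,7), (18,G1,8.5), (18,G3,8.5), (19,G2,11), (19,G3,11), (19,G4,11), (20,G1,13.5), (20,G2,13.5), (23,G4,15), (25,G4,16), (27,G2,17), (33,G4,18)
Step 2: Sum ranks within each group.
R_1 = 29.5 (n_1 = 5)
R_2 = 49 (n_2 = 5)
R_3 = 32.5 (n_3 = 4)
R_4 = 60 (n_4 = 4)
Step 3: H = 12/(N(N+1)) * sum(R_i^2/n_i) - 3(N+1)
     = 12/(18*19) * (29.5^2/5 + 49^2/5 + 32.5^2/4 + 60^2/4) - 3*19
     = 0.035088 * 1818.31 - 57
     = 6.800439.
Step 4: Ties present; correction factor C = 1 - 42/(18^3 - 18) = 0.992776. Corrected H = 6.800439 / 0.992776 = 6.849922.
Step 5: Under H0, H ~ chi^2(3); p-value = 0.076838.
Step 6: alpha = 0.1. reject H0.

H = 6.8499, df = 3, p = 0.076838, reject H0.


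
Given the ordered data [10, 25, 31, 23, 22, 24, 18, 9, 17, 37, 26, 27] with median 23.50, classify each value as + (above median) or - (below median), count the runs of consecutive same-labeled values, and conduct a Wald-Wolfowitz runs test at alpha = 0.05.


Step 1: Compute median = 23.50; label A = above, B = below.
Labels in order: BAABBABBBAAA  (n_A = 6, n_B = 6)
Step 2: Count runs R = 6.
Step 3: Under H0 (random ordering), E[R] = 2*n_A*n_B/(n_A+n_B) + 1 = 2*6*6/12 + 1 = 7.0000.
        Var[R] = 2*n_A*n_B*(2*n_A*n_B - n_A - n_B) / ((n_A+n_B)^2 * (n_A+n_B-1)) = 4320/1584 = 2.7273.
        SD[R] = 1.6514.
Step 4: Continuity-corrected z = (R + 0.5 - E[R]) / SD[R] = (6 + 0.5 - 7.0000) / 1.6514 = -0.3028.
Step 5: Two-sided p-value via normal approximation = 2*(1 - Phi(|z|)) = 0.762069.
Step 6: alpha = 0.05. fail to reject H0.

R = 6, z = -0.3028, p = 0.762069, fail to reject H0.


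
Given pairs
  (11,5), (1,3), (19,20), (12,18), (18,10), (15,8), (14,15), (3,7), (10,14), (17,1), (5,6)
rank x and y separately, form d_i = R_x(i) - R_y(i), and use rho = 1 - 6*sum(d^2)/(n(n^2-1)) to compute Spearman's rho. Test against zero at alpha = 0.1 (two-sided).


Step 1: Rank x and y separately (midranks; no ties here).
rank(x): 11->5, 1->1, 19->11, 12->6, 18->10, 15->8, 14->7, 3->2, 10->4, 17->9, 5->3
rank(y): 5->3, 3->2, 20->11, 18->10, 10->7, 8->6, 15->9, 7->5, 14->8, 1->1, 6->4
Step 2: d_i = R_x(i) - R_y(i); compute d_i^2.
  (5-3)^2=4, (1-2)^2=1, (11-11)^2=0, (6-10)^2=16, (10-7)^2=9, (8-6)^2=4, (7-9)^2=4, (2-5)^2=9, (4-8)^2=16, (9-1)^2=64, (3-4)^2=1
sum(d^2) = 128.
Step 3: rho = 1 - 6*128 / (11*(11^2 - 1)) = 1 - 768/1320 = 0.418182.
Step 4: Under H0, t = rho * sqrt((n-2)/(1-rho^2)) = 1.3811 ~ t(9).
Step 5: Two-sided p-value from the t-distribution with 9 df = 0.200570.
Step 6: alpha = 0.1. fail to reject H0.

rho = 0.4182, p = 0.200570, fail to reject H0 at alpha = 0.1.


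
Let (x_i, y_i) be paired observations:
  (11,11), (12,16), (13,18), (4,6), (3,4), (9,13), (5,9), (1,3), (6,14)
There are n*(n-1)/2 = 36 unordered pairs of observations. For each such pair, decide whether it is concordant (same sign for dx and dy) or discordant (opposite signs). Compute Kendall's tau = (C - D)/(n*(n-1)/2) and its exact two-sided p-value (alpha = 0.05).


Step 1: Enumerate the 36 unordered pairs (i,j) with i<j and classify each by sign(x_j-x_i) * sign(y_j-y_i).
  (1,2):dx=+1,dy=+5->C; (1,3):dx=+2,dy=+7->C; (1,4):dx=-7,dy=-5->C; (1,5):dx=-8,dy=-7->C
  (1,6):dx=-2,dy=+2->D; (1,7):dx=-6,dy=-2->C; (1,8):dx=-10,dy=-8->C; (1,9):dx=-5,dy=+3->D
  (2,3):dx=+1,dy=+2->C; (2,4):dx=-8,dy=-10->C; (2,5):dx=-9,dy=-12->C; (2,6):dx=-3,dy=-3->C
  (2,7):dx=-7,dy=-7->C; (2,8):dx=-11,dy=-13->C; (2,9):dx=-6,dy=-2->C; (3,4):dx=-9,dy=-12->C
  (3,5):dx=-10,dy=-14->C; (3,6):dx=-4,dy=-5->C; (3,7):dx=-8,dy=-9->C; (3,8):dx=-12,dy=-15->C
  (3,9):dx=-7,dy=-4->C; (4,5):dx=-1,dy=-2->C; (4,6):dx=+5,dy=+7->C; (4,7):dx=+1,dy=+3->C
  (4,8):dx=-3,dy=-3->C; (4,9):dx=+2,dy=+8->C; (5,6):dx=+6,dy=+9->C; (5,7):dx=+2,dy=+5->C
  (5,8):dx=-2,dy=-1->C; (5,9):dx=+3,dy=+10->C; (6,7):dx=-4,dy=-4->C; (6,8):dx=-8,dy=-10->C
  (6,9):dx=-3,dy=+1->D; (7,8):dx=-4,dy=-6->C; (7,9):dx=+1,dy=+5->C; (8,9):dx=+5,dy=+11->C
Step 2: C = 33, D = 3, total pairs = 36.
Step 3: tau = (C - D)/(n(n-1)/2) = (33 - 3)/36 = 0.833333.
Step 4: Exact two-sided p-value (enumerate n! = 362880 permutations of y under H0): p = 0.000854.
Step 5: alpha = 0.05. reject H0.

tau_b = 0.8333 (C=33, D=3), p = 0.000854, reject H0.


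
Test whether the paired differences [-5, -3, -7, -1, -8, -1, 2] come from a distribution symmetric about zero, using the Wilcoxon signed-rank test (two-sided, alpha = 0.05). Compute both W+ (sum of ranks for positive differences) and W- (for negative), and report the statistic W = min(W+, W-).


Step 1: Drop any zero differences (none here) and take |d_i|.
|d| = [5, 3, 7, 1, 8, 1, 2]
Step 2: Midrank |d_i| (ties get averaged ranks).
ranks: |5|->5, |3|->4, |7|->6, |1|->1.5, |8|->7, |1|->1.5, |2|->3
Step 3: Attach original signs; sum ranks with positive sign and with negative sign.
W+ = 3 = 3
W- = 5 + 4 + 6 + 1.5 + 7 + 1.5 = 25
(Check: W+ + W- = 28 should equal n(n+1)/2 = 28.)
Step 4: Test statistic W = min(W+, W-) = 3.
Step 5: Ties in |d|, so use the tie-corrected normal approximation.
        E[W] = n(n+1)/4 = 7*8/4 = 14.
        Tie groups: |d|=1 (t=2); sum(t^3 - t) = 6.
        Var[W] = n(n+1)(2n+1)/24 - sum(t^3-t)/48 = 840/24 - 6/48 = 34.875.
        z = (W - E[W]) / sqrt(Var[W]) = (3 - 14) / 5.9055 = -1.8627.
        Two-sided p = 2*Phi(z) = 0.062509.
Step 6: alpha = 0.05. fail to reject H0.

W+ = 3, W- = 25, W = min = 3, p = 0.062509, fail to reject H0.


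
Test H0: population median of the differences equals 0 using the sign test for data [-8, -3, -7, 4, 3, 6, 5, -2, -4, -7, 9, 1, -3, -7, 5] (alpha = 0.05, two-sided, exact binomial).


Step 1: Discard zero differences. Original n = 15; n_eff = number of nonzero differences = 15.
Nonzero differences (with sign): -8, -3, -7, +4, +3, +6, +5, -2, -4, -7, +9, +1, -3, -7, +5
Step 2: Count signs: positive = 7, negative = 8.
Step 3: Under H0: P(positive) = 0.5, so the number of positives S ~ Bin(15, 0.5).
Step 4: Two-sided exact p-value = sum of Bin(15,0.5) probabilities at or below the observed probability = 1.000000.
Step 5: alpha = 0.05. fail to reject H0.

n_eff = 15, pos = 7, neg = 8, p = 1.000000, fail to reject H0.


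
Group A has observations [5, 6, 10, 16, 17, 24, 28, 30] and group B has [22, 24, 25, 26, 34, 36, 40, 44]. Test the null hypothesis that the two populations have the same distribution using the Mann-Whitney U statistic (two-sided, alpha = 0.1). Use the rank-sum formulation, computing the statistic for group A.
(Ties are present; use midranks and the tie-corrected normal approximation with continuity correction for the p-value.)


Step 1: Combine and sort all 16 observations; assign midranks.
sorted (value, group): (5,X), (6,X), (10,X), (16,X), (17,X), (22,Y), (24,X), (24,Y), (25,Y), (26,Y), (28,X), (30,X), (34,Y), (36,Y), (40,Y), (44,Y)
ranks: 5->1, 6->2, 10->3, 16->4, 17->5, 22->6, 24->7.5, 24->7.5, 25->9, 26->10, 28->11, 30->12, 34->13, 36->14, 40->15, 44->16
Step 2: Rank sum for X: R1 = 1 + 2 + 3 + 4 + 5 + 7.5 + 11 + 12 = 45.5.
Step 3: U_X = R1 - n1(n1+1)/2 = 45.5 - 8*9/2 = 45.5 - 36 = 9.5.
       U_Y = n1*n2 - U_X = 64 - 9.5 = 54.5.
Step 4: Ties are present, so use the tie-corrected normal approximation (with continuity correction) for the p-value.
Step 5: p-value = 0.020769; compare to alpha = 0.1. reject H0.

U_X = 9.5, p = 0.020769, reject H0 at alpha = 0.1.


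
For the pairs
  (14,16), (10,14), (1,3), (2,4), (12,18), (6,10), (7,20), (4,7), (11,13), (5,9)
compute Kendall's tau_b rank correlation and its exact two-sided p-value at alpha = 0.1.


Step 1: Enumerate the 45 unordered pairs (i,j) with i<j and classify each by sign(x_j-x_i) * sign(y_j-y_i).
  (1,2):dx=-4,dy=-2->C; (1,3):dx=-13,dy=-13->C; (1,4):dx=-12,dy=-12->C; (1,5):dx=-2,dy=+2->D
  (1,6):dx=-8,dy=-6->C; (1,7):dx=-7,dy=+4->D; (1,8):dx=-10,dy=-9->C; (1,9):dx=-3,dy=-3->C
  (1,10):dx=-9,dy=-7->C; (2,3):dx=-9,dy=-11->C; (2,4):dx=-8,dy=-10->C; (2,5):dx=+2,dy=+4->C
  (2,6):dx=-4,dy=-4->C; (2,7):dx=-3,dy=+6->D; (2,8):dx=-6,dy=-7->C; (2,9):dx=+1,dy=-1->D
  (2,10):dx=-5,dy=-5->C; (3,4):dx=+1,dy=+1->C; (3,5):dx=+11,dy=+15->C; (3,6):dx=+5,dy=+7->C
  (3,7):dx=+6,dy=+17->C; (3,8):dx=+3,dy=+4->C; (3,9):dx=+10,dy=+10->C; (3,10):dx=+4,dy=+6->C
  (4,5):dx=+10,dy=+14->C; (4,6):dx=+4,dy=+6->C; (4,7):dx=+5,dy=+16->C; (4,8):dx=+2,dy=+3->C
  (4,9):dx=+9,dy=+9->C; (4,10):dx=+3,dy=+5->C; (5,6):dx=-6,dy=-8->C; (5,7):dx=-5,dy=+2->D
  (5,8):dx=-8,dy=-11->C; (5,9):dx=-1,dy=-5->C; (5,10):dx=-7,dy=-9->C; (6,7):dx=+1,dy=+10->C
  (6,8):dx=-2,dy=-3->C; (6,9):dx=+5,dy=+3->C; (6,10):dx=-1,dy=-1->C; (7,8):dx=-3,dy=-13->C
  (7,9):dx=+4,dy=-7->D; (7,10):dx=-2,dy=-11->C; (8,9):dx=+7,dy=+6->C; (8,10):dx=+1,dy=+2->C
  (9,10):dx=-6,dy=-4->C
Step 2: C = 39, D = 6, total pairs = 45.
Step 3: tau = (C - D)/(n(n-1)/2) = (39 - 6)/45 = 0.733333.
Step 4: Exact two-sided p-value (enumerate n! = 3628800 permutations of y under H0): p = 0.002213.
Step 5: alpha = 0.1. reject H0.

tau_b = 0.7333 (C=39, D=6), p = 0.002213, reject H0.


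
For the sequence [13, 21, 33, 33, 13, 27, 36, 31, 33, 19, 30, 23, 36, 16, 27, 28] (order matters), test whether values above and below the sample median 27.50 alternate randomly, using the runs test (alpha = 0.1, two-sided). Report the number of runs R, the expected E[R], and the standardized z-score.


Step 1: Compute median = 27.50; label A = above, B = below.
Labels in order: BBAABBAAABABABBA  (n_A = 8, n_B = 8)
Step 2: Count runs R = 10.
Step 3: Under H0 (random ordering), E[R] = 2*n_A*n_B/(n_A+n_B) + 1 = 2*8*8/16 + 1 = 9.0000.
        Var[R] = 2*n_A*n_B*(2*n_A*n_B - n_A - n_B) / ((n_A+n_B)^2 * (n_A+n_B-1)) = 14336/3840 = 3.7333.
        SD[R] = 1.9322.
Step 4: Continuity-corrected z = (R - 0.5 - E[R]) / SD[R] = (10 - 0.5 - 9.0000) / 1.9322 = 0.2588.
Step 5: Two-sided p-value via normal approximation = 2*(1 - Phi(|z|)) = 0.795809.
Step 6: alpha = 0.1. fail to reject H0.

R = 10, z = 0.2588, p = 0.795809, fail to reject H0.


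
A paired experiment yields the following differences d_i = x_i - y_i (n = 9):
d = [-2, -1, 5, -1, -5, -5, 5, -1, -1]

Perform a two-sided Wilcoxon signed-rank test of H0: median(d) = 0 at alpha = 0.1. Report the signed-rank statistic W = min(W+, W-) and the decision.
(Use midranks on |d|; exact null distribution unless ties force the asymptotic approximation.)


Step 1: Drop any zero differences (none here) and take |d_i|.
|d| = [2, 1, 5, 1, 5, 5, 5, 1, 1]
Step 2: Midrank |d_i| (ties get averaged ranks).
ranks: |2|->5, |1|->2.5, |5|->7.5, |1|->2.5, |5|->7.5, |5|->7.5, |5|->7.5, |1|->2.5, |1|->2.5
Step 3: Attach original signs; sum ranks with positive sign and with negative sign.
W+ = 7.5 + 7.5 = 15
W- = 5 + 2.5 + 2.5 + 7.5 + 7.5 + 2.5 + 2.5 = 30
(Check: W+ + W- = 45 should equal n(n+1)/2 = 45.)
Step 4: Test statistic W = min(W+, W-) = 15.
Step 5: Ties in |d|, so use the tie-corrected normal approximation.
        E[W] = n(n+1)/4 = 9*10/4 = 22.5.
        Tie groups: |d|=1 (t=4), |d|=5 (t=4); sum(t^3 - t) = 120.
        Var[W] = n(n+1)(2n+1)/24 - sum(t^3-t)/48 = 1710/24 - 120/48 = 68.75.
        z = (W - E[W]) / sqrt(Var[W]) = (15 - 22.5) / 8.2916 = -0.9045.
        Two-sided p = 2*Phi(z) = 0.365712.
Step 6: alpha = 0.1. fail to reject H0.

W+ = 15, W- = 30, W = min = 15, p = 0.365712, fail to reject H0.


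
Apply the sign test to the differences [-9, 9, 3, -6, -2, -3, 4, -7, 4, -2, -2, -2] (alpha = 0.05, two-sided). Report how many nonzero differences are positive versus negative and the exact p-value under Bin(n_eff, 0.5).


Step 1: Discard zero differences. Original n = 12; n_eff = number of nonzero differences = 12.
Nonzero differences (with sign): -9, +9, +3, -6, -2, -3, +4, -7, +4, -2, -2, -2
Step 2: Count signs: positive = 4, negative = 8.
Step 3: Under H0: P(positive) = 0.5, so the number of positives S ~ Bin(12, 0.5).
Step 4: Two-sided exact p-value = sum of Bin(12,0.5) probabilities at or below the observed probability = 0.387695.
Step 5: alpha = 0.05. fail to reject H0.

n_eff = 12, pos = 4, neg = 8, p = 0.387695, fail to reject H0.


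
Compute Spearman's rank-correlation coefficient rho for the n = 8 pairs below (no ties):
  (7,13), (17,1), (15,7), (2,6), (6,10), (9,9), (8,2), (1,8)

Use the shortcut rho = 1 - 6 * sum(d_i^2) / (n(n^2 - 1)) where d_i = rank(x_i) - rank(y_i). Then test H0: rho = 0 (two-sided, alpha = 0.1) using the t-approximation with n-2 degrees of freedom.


Step 1: Rank x and y separately (midranks; no ties here).
rank(x): 7->4, 17->8, 15->7, 2->2, 6->3, 9->6, 8->5, 1->1
rank(y): 13->8, 1->1, 7->4, 6->3, 10->7, 9->6, 2->2, 8->5
Step 2: d_i = R_x(i) - R_y(i); compute d_i^2.
  (4-8)^2=16, (8-1)^2=49, (7-4)^2=9, (2-3)^2=1, (3-7)^2=16, (6-6)^2=0, (5-2)^2=9, (1-5)^2=16
sum(d^2) = 116.
Step 3: rho = 1 - 6*116 / (8*(8^2 - 1)) = 1 - 696/504 = -0.380952.
Step 4: Under H0, t = rho * sqrt((n-2)/(1-rho^2)) = -1.0092 ~ t(6).
Step 5: Two-sided p-value from the t-distribution with 6 df = 0.351813.
Step 6: alpha = 0.1. fail to reject H0.

rho = -0.3810, p = 0.351813, fail to reject H0 at alpha = 0.1.


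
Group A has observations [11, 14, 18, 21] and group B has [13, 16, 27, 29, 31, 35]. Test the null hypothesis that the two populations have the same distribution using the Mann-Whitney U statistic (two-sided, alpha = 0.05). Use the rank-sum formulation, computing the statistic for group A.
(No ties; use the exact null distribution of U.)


Step 1: Combine and sort all 10 observations; assign midranks.
sorted (value, group): (11,X), (13,Y), (14,X), (16,Y), (18,X), (21,X), (27,Y), (29,Y), (31,Y), (35,Y)
ranks: 11->1, 13->2, 14->3, 16->4, 18->5, 21->6, 27->7, 29->8, 31->9, 35->10
Step 2: Rank sum for X: R1 = 1 + 3 + 5 + 6 = 15.
Step 3: U_X = R1 - n1(n1+1)/2 = 15 - 4*5/2 = 15 - 10 = 5.
       U_Y = n1*n2 - U_X = 24 - 5 = 19.
Step 4: No ties, so the exact null distribution of U (based on enumerating the C(10,4) = 210 equally likely rank assignments) gives the two-sided p-value.
Step 5: p-value = 0.171429; compare to alpha = 0.05. fail to reject H0.

U_X = 5, p = 0.171429, fail to reject H0 at alpha = 0.05.


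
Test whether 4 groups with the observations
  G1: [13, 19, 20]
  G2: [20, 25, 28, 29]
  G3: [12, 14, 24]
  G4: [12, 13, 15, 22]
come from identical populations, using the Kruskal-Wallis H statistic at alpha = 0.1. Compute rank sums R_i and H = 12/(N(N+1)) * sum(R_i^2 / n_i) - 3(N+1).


Step 1: Combine all N = 14 observations and assign midranks.
sorted (value, group, rank): (12,G3,1.5), (12,G4,1.5), (13,G1,3.5), (13,G4,3.5), (14,G3,5), (15,G4,6), (19,G1,7), (20,G1,8.5), (20,G2,8.5), (22,G4,10), (24,G3,11), (25,G2,12), (28,G2,13), (29,G2,14)
Step 2: Sum ranks within each group.
R_1 = 19 (n_1 = 3)
R_2 = 47.5 (n_2 = 4)
R_3 = 17.5 (n_3 = 3)
R_4 = 21 (n_4 = 4)
Step 3: H = 12/(N(N+1)) * sum(R_i^2/n_i) - 3(N+1)
     = 12/(14*15) * (19^2/3 + 47.5^2/4 + 17.5^2/3 + 21^2/4) - 3*15
     = 0.057143 * 896.729 - 45
     = 6.241667.
Step 4: Ties present; correction factor C = 1 - 18/(14^3 - 14) = 0.993407. Corrected H = 6.241667 / 0.993407 = 6.283094.
Step 5: Under H0, H ~ chi^2(3); p-value = 0.098621.
Step 6: alpha = 0.1. reject H0.

H = 6.2831, df = 3, p = 0.098621, reject H0.


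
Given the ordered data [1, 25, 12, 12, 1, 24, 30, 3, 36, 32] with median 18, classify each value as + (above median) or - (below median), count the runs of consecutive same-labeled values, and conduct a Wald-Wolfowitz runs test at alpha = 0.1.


Step 1: Compute median = 18; label A = above, B = below.
Labels in order: BABBBAABAA  (n_A = 5, n_B = 5)
Step 2: Count runs R = 6.
Step 3: Under H0 (random ordering), E[R] = 2*n_A*n_B/(n_A+n_B) + 1 = 2*5*5/10 + 1 = 6.0000.
        Var[R] = 2*n_A*n_B*(2*n_A*n_B - n_A - n_B) / ((n_A+n_B)^2 * (n_A+n_B-1)) = 2000/900 = 2.2222.
        SD[R] = 1.4907.
Step 4: R = E[R], so z = 0 with no continuity correction.
Step 5: Two-sided p-value via normal approximation = 2*(1 - Phi(|z|)) = 1.000000.
Step 6: alpha = 0.1. fail to reject H0.

R = 6, z = 0.0000, p = 1.000000, fail to reject H0.


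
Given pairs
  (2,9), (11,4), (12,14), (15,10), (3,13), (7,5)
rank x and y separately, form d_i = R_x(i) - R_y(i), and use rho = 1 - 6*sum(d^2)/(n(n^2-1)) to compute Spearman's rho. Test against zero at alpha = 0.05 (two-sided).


Step 1: Rank x and y separately (midranks; no ties here).
rank(x): 2->1, 11->4, 12->5, 15->6, 3->2, 7->3
rank(y): 9->3, 4->1, 14->6, 10->4, 13->5, 5->2
Step 2: d_i = R_x(i) - R_y(i); compute d_i^2.
  (1-3)^2=4, (4-1)^2=9, (5-6)^2=1, (6-4)^2=4, (2-5)^2=9, (3-2)^2=1
sum(d^2) = 28.
Step 3: rho = 1 - 6*28 / (6*(6^2 - 1)) = 1 - 168/210 = 0.200000.
Step 4: Under H0, t = rho * sqrt((n-2)/(1-rho^2)) = 0.4082 ~ t(4).
Step 5: Two-sided p-value from the t-distribution with 4 df = 0.704000.
Step 6: alpha = 0.05. fail to reject H0.

rho = 0.2000, p = 0.704000, fail to reject H0 at alpha = 0.05.


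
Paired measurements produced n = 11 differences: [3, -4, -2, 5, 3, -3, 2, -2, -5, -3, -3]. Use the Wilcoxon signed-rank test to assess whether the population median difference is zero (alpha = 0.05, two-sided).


Step 1: Drop any zero differences (none here) and take |d_i|.
|d| = [3, 4, 2, 5, 3, 3, 2, 2, 5, 3, 3]
Step 2: Midrank |d_i| (ties get averaged ranks).
ranks: |3|->6, |4|->9, |2|->2, |5|->10.5, |3|->6, |3|->6, |2|->2, |2|->2, |5|->10.5, |3|->6, |3|->6
Step 3: Attach original signs; sum ranks with positive sign and with negative sign.
W+ = 6 + 10.5 + 6 + 2 = 24.5
W- = 9 + 2 + 6 + 2 + 10.5 + 6 + 6 = 41.5
(Check: W+ + W- = 66 should equal n(n+1)/2 = 66.)
Step 4: Test statistic W = min(W+, W-) = 24.5.
Step 5: Ties in |d|, so use the tie-corrected normal approximation.
        E[W] = n(n+1)/4 = 11*12/4 = 33.
        Tie groups: |d|=2 (t=3), |d|=3 (t=5), |d|=5 (t=2); sum(t^3 - t) = 150.
        Var[W] = n(n+1)(2n+1)/24 - sum(t^3-t)/48 = 3036/24 - 150/48 = 123.375.
        z = (W - E[W]) / sqrt(Var[W]) = (24.5 - 33) / 11.1074 = -0.7653.
        Two-sided p = 2*Phi(z) = 0.444121.
Step 6: alpha = 0.05. fail to reject H0.

W+ = 24.5, W- = 41.5, W = min = 24.5, p = 0.444121, fail to reject H0.


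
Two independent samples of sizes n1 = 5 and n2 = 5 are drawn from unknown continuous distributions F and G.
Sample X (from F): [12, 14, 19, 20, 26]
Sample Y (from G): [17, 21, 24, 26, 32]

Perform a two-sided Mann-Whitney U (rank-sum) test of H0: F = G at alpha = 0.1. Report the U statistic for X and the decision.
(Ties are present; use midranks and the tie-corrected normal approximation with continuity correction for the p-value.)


Step 1: Combine and sort all 10 observations; assign midranks.
sorted (value, group): (12,X), (14,X), (17,Y), (19,X), (20,X), (21,Y), (24,Y), (26,X), (26,Y), (32,Y)
ranks: 12->1, 14->2, 17->3, 19->4, 20->5, 21->6, 24->7, 26->8.5, 26->8.5, 32->10
Step 2: Rank sum for X: R1 = 1 + 2 + 4 + 5 + 8.5 = 20.5.
Step 3: U_X = R1 - n1(n1+1)/2 = 20.5 - 5*6/2 = 20.5 - 15 = 5.5.
       U_Y = n1*n2 - U_X = 25 - 5.5 = 19.5.
Step 4: Ties are present, so use the tie-corrected normal approximation (with continuity correction) for the p-value.
Step 5: p-value = 0.173217; compare to alpha = 0.1. fail to reject H0.

U_X = 5.5, p = 0.173217, fail to reject H0 at alpha = 0.1.


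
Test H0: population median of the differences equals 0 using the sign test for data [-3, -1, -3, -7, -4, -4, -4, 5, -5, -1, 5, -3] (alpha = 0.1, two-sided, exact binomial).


Step 1: Discard zero differences. Original n = 12; n_eff = number of nonzero differences = 12.
Nonzero differences (with sign): -3, -1, -3, -7, -4, -4, -4, +5, -5, -1, +5, -3
Step 2: Count signs: positive = 2, negative = 10.
Step 3: Under H0: P(positive) = 0.5, so the number of positives S ~ Bin(12, 0.5).
Step 4: Two-sided exact p-value = sum of Bin(12,0.5) probabilities at or below the observed probability = 0.038574.
Step 5: alpha = 0.1. reject H0.

n_eff = 12, pos = 2, neg = 10, p = 0.038574, reject H0.


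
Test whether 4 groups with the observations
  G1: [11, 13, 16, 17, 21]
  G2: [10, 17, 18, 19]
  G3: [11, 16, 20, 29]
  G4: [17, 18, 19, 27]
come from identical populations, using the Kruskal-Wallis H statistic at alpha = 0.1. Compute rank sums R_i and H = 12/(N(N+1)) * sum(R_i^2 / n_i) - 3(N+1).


Step 1: Combine all N = 17 observations and assign midranks.
sorted (value, group, rank): (10,G2,1), (11,G1,2.5), (11,G3,2.5), (13,G1,4), (16,G1,5.5), (16,G3,5.5), (17,G1,8), (17,G2,8), (17,G4,8), (18,G2,10.5), (18,G4,10.5), (19,G2,12.5), (19,G4,12.5), (20,G3,14), (21,G1,15), (27,G4,16), (29,G3,17)
Step 2: Sum ranks within each group.
R_1 = 35 (n_1 = 5)
R_2 = 32 (n_2 = 4)
R_3 = 39 (n_3 = 4)
R_4 = 47 (n_4 = 4)
Step 3: H = 12/(N(N+1)) * sum(R_i^2/n_i) - 3(N+1)
     = 12/(17*18) * (35^2/5 + 32^2/4 + 39^2/4 + 47^2/4) - 3*18
     = 0.039216 * 1433.5 - 54
     = 2.215686.
Step 4: Ties present; correction factor C = 1 - 48/(17^3 - 17) = 0.990196. Corrected H = 2.215686 / 0.990196 = 2.237624.
Step 5: Under H0, H ~ chi^2(3); p-value = 0.524576.
Step 6: alpha = 0.1. fail to reject H0.

H = 2.2376, df = 3, p = 0.524576, fail to reject H0.


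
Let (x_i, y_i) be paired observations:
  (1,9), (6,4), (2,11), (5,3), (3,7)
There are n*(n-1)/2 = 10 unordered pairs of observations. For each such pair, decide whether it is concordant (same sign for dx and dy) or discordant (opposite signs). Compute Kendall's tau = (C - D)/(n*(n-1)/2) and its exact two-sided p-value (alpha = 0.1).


Step 1: Enumerate the 10 unordered pairs (i,j) with i<j and classify each by sign(x_j-x_i) * sign(y_j-y_i).
  (1,2):dx=+5,dy=-5->D; (1,3):dx=+1,dy=+2->C; (1,4):dx=+4,dy=-6->D; (1,5):dx=+2,dy=-2->D
  (2,3):dx=-4,dy=+7->D; (2,4):dx=-1,dy=-1->C; (2,5):dx=-3,dy=+3->D; (3,4):dx=+3,dy=-8->D
  (3,5):dx=+1,dy=-4->D; (4,5):dx=-2,dy=+4->D
Step 2: C = 2, D = 8, total pairs = 10.
Step 3: tau = (C - D)/(n(n-1)/2) = (2 - 8)/10 = -0.600000.
Step 4: Exact two-sided p-value (enumerate n! = 120 permutations of y under H0): p = 0.233333.
Step 5: alpha = 0.1. fail to reject H0.

tau_b = -0.6000 (C=2, D=8), p = 0.233333, fail to reject H0.


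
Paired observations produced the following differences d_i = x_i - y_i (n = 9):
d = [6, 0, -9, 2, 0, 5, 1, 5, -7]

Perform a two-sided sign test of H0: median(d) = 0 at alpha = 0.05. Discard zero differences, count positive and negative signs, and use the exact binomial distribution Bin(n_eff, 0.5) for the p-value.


Step 1: Discard zero differences. Original n = 9; n_eff = number of nonzero differences = 7.
Nonzero differences (with sign): +6, -9, +2, +5, +1, +5, -7
Step 2: Count signs: positive = 5, negative = 2.
Step 3: Under H0: P(positive) = 0.5, so the number of positives S ~ Bin(7, 0.5).
Step 4: Two-sided exact p-value = sum of Bin(7,0.5) probabilities at or below the observed probability = 0.453125.
Step 5: alpha = 0.05. fail to reject H0.

n_eff = 7, pos = 5, neg = 2, p = 0.453125, fail to reject H0.


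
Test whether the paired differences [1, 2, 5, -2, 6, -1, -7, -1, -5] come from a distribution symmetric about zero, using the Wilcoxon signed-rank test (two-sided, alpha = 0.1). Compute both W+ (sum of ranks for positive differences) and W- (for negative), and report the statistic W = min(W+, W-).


Step 1: Drop any zero differences (none here) and take |d_i|.
|d| = [1, 2, 5, 2, 6, 1, 7, 1, 5]
Step 2: Midrank |d_i| (ties get averaged ranks).
ranks: |1|->2, |2|->4.5, |5|->6.5, |2|->4.5, |6|->8, |1|->2, |7|->9, |1|->2, |5|->6.5
Step 3: Attach original signs; sum ranks with positive sign and with negative sign.
W+ = 2 + 4.5 + 6.5 + 8 = 21
W- = 4.5 + 2 + 9 + 2 + 6.5 = 24
(Check: W+ + W- = 45 should equal n(n+1)/2 = 45.)
Step 4: Test statistic W = min(W+, W-) = 21.
Step 5: Ties in |d|, so use the tie-corrected normal approximation.
        E[W] = n(n+1)/4 = 9*10/4 = 22.5.
        Tie groups: |d|=1 (t=3), |d|=2 (t=2), |d|=5 (t=2); sum(t^3 - t) = 36.
        Var[W] = n(n+1)(2n+1)/24 - sum(t^3-t)/48 = 1710/24 - 36/48 = 70.5.
        z = (W - E[W]) / sqrt(Var[W]) = (21 - 22.5) / 8.3964 = -0.1786.
        Two-sided p = 2*Phi(z) = 0.858215.
Step 6: alpha = 0.1. fail to reject H0.

W+ = 21, W- = 24, W = min = 21, p = 0.858215, fail to reject H0.


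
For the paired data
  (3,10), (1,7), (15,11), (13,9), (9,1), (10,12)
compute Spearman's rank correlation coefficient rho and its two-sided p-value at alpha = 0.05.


Step 1: Rank x and y separately (midranks; no ties here).
rank(x): 3->2, 1->1, 15->6, 13->5, 9->3, 10->4
rank(y): 10->4, 7->2, 11->5, 9->3, 1->1, 12->6
Step 2: d_i = R_x(i) - R_y(i); compute d_i^2.
  (2-4)^2=4, (1-2)^2=1, (6-5)^2=1, (5-3)^2=4, (3-1)^2=4, (4-6)^2=4
sum(d^2) = 18.
Step 3: rho = 1 - 6*18 / (6*(6^2 - 1)) = 1 - 108/210 = 0.485714.
Step 4: Under H0, t = rho * sqrt((n-2)/(1-rho^2)) = 1.1113 ~ t(4).
Step 5: Two-sided p-value from the t-distribution with 4 df = 0.328723.
Step 6: alpha = 0.05. fail to reject H0.

rho = 0.4857, p = 0.328723, fail to reject H0 at alpha = 0.05.


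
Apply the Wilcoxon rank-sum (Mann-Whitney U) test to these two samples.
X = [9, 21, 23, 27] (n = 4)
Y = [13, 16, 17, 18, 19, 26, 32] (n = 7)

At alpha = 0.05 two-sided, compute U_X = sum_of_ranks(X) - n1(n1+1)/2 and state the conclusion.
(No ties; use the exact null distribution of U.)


Step 1: Combine and sort all 11 observations; assign midranks.
sorted (value, group): (9,X), (13,Y), (16,Y), (17,Y), (18,Y), (19,Y), (21,X), (23,X), (26,Y), (27,X), (32,Y)
ranks: 9->1, 13->2, 16->3, 17->4, 18->5, 19->6, 21->7, 23->8, 26->9, 27->10, 32->11
Step 2: Rank sum for X: R1 = 1 + 7 + 8 + 10 = 26.
Step 3: U_X = R1 - n1(n1+1)/2 = 26 - 4*5/2 = 26 - 10 = 16.
       U_Y = n1*n2 - U_X = 28 - 16 = 12.
Step 4: No ties, so the exact null distribution of U (based on enumerating the C(11,4) = 330 equally likely rank assignments) gives the two-sided p-value.
Step 5: p-value = 0.787879; compare to alpha = 0.05. fail to reject H0.

U_X = 16, p = 0.787879, fail to reject H0 at alpha = 0.05.


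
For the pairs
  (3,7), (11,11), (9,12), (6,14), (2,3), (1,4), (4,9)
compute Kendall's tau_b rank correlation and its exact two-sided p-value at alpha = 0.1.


Step 1: Enumerate the 21 unordered pairs (i,j) with i<j and classify each by sign(x_j-x_i) * sign(y_j-y_i).
  (1,2):dx=+8,dy=+4->C; (1,3):dx=+6,dy=+5->C; (1,4):dx=+3,dy=+7->C; (1,5):dx=-1,dy=-4->C
  (1,6):dx=-2,dy=-3->C; (1,7):dx=+1,dy=+2->C; (2,3):dx=-2,dy=+1->D; (2,4):dx=-5,dy=+3->D
  (2,5):dx=-9,dy=-8->C; (2,6):dx=-10,dy=-7->C; (2,7):dx=-7,dy=-2->C; (3,4):dx=-3,dy=+2->D
  (3,5):dx=-7,dy=-9->C; (3,6):dx=-8,dy=-8->C; (3,7):dx=-5,dy=-3->C; (4,5):dx=-4,dy=-11->C
  (4,6):dx=-5,dy=-10->C; (4,7):dx=-2,dy=-5->C; (5,6):dx=-1,dy=+1->D; (5,7):dx=+2,dy=+6->C
  (6,7):dx=+3,dy=+5->C
Step 2: C = 17, D = 4, total pairs = 21.
Step 3: tau = (C - D)/(n(n-1)/2) = (17 - 4)/21 = 0.619048.
Step 4: Exact two-sided p-value (enumerate n! = 5040 permutations of y under H0): p = 0.069048.
Step 5: alpha = 0.1. reject H0.

tau_b = 0.6190 (C=17, D=4), p = 0.069048, reject H0.


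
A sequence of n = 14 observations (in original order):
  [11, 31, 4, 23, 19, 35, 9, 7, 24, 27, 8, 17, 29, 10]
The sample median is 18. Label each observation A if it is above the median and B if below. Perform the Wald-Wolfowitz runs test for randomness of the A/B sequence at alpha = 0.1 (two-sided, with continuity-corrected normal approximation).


Step 1: Compute median = 18; label A = above, B = below.
Labels in order: BABAAABBAABBAB  (n_A = 7, n_B = 7)
Step 2: Count runs R = 9.
Step 3: Under H0 (random ordering), E[R] = 2*n_A*n_B/(n_A+n_B) + 1 = 2*7*7/14 + 1 = 8.0000.
        Var[R] = 2*n_A*n_B*(2*n_A*n_B - n_A - n_B) / ((n_A+n_B)^2 * (n_A+n_B-1)) = 8232/2548 = 3.2308.
        SD[R] = 1.7974.
Step 4: Continuity-corrected z = (R - 0.5 - E[R]) / SD[R] = (9 - 0.5 - 8.0000) / 1.7974 = 0.2782.
Step 5: Two-sided p-value via normal approximation = 2*(1 - Phi(|z|)) = 0.780879.
Step 6: alpha = 0.1. fail to reject H0.

R = 9, z = 0.2782, p = 0.780879, fail to reject H0.


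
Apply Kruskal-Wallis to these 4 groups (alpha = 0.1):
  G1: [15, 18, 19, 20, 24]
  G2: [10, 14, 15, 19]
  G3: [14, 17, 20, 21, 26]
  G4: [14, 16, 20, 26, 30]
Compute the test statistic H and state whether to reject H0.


Step 1: Combine all N = 19 observations and assign midranks.
sorted (value, group, rank): (10,G2,1), (14,G2,3), (14,G3,3), (14,G4,3), (15,G1,5.5), (15,G2,5.5), (16,G4,7), (17,G3,8), (18,G1,9), (19,G1,10.5), (19,G2,10.5), (20,G1,13), (20,G3,13), (20,G4,13), (21,G3,15), (24,G1,16), (26,G3,17.5), (26,G4,17.5), (30,G4,19)
Step 2: Sum ranks within each group.
R_1 = 54 (n_1 = 5)
R_2 = 20 (n_2 = 4)
R_3 = 56.5 (n_3 = 5)
R_4 = 59.5 (n_4 = 5)
Step 3: H = 12/(N(N+1)) * sum(R_i^2/n_i) - 3(N+1)
     = 12/(19*20) * (54^2/5 + 20^2/4 + 56.5^2/5 + 59.5^2/5) - 3*20
     = 0.031579 * 2029.7 - 60
     = 4.095789.
Step 4: Ties present; correction factor C = 1 - 66/(19^3 - 19) = 0.990351. Corrected H = 4.095789 / 0.990351 = 4.135695.
Step 5: Under H0, H ~ chi^2(3); p-value = 0.247179.
Step 6: alpha = 0.1. fail to reject H0.

H = 4.1357, df = 3, p = 0.247179, fail to reject H0.


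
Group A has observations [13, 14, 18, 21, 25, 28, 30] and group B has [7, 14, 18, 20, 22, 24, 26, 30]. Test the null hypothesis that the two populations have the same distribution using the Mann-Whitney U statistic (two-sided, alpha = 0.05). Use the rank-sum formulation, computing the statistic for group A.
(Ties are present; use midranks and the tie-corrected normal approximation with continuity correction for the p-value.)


Step 1: Combine and sort all 15 observations; assign midranks.
sorted (value, group): (7,Y), (13,X), (14,X), (14,Y), (18,X), (18,Y), (20,Y), (21,X), (22,Y), (24,Y), (25,X), (26,Y), (28,X), (30,X), (30,Y)
ranks: 7->1, 13->2, 14->3.5, 14->3.5, 18->5.5, 18->5.5, 20->7, 21->8, 22->9, 24->10, 25->11, 26->12, 28->13, 30->14.5, 30->14.5
Step 2: Rank sum for X: R1 = 2 + 3.5 + 5.5 + 8 + 11 + 13 + 14.5 = 57.5.
Step 3: U_X = R1 - n1(n1+1)/2 = 57.5 - 7*8/2 = 57.5 - 28 = 29.5.
       U_Y = n1*n2 - U_X = 56 - 29.5 = 26.5.
Step 4: Ties are present, so use the tie-corrected normal approximation (with continuity correction) for the p-value.
Step 5: p-value = 0.907622; compare to alpha = 0.05. fail to reject H0.

U_X = 29.5, p = 0.907622, fail to reject H0 at alpha = 0.05.


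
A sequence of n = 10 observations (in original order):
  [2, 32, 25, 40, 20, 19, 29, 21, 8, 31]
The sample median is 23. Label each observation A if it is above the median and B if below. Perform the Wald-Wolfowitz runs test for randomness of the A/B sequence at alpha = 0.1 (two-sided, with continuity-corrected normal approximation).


Step 1: Compute median = 23; label A = above, B = below.
Labels in order: BAAABBABBA  (n_A = 5, n_B = 5)
Step 2: Count runs R = 6.
Step 3: Under H0 (random ordering), E[R] = 2*n_A*n_B/(n_A+n_B) + 1 = 2*5*5/10 + 1 = 6.0000.
        Var[R] = 2*n_A*n_B*(2*n_A*n_B - n_A - n_B) / ((n_A+n_B)^2 * (n_A+n_B-1)) = 2000/900 = 2.2222.
        SD[R] = 1.4907.
Step 4: R = E[R], so z = 0 with no continuity correction.
Step 5: Two-sided p-value via normal approximation = 2*(1 - Phi(|z|)) = 1.000000.
Step 6: alpha = 0.1. fail to reject H0.

R = 6, z = 0.0000, p = 1.000000, fail to reject H0.


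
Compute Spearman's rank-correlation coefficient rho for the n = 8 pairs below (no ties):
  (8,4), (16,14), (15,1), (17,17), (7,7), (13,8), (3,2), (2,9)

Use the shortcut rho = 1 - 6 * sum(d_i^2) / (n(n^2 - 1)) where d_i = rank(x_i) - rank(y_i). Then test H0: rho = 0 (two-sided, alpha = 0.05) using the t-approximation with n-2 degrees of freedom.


Step 1: Rank x and y separately (midranks; no ties here).
rank(x): 8->4, 16->7, 15->6, 17->8, 7->3, 13->5, 3->2, 2->1
rank(y): 4->3, 14->7, 1->1, 17->8, 7->4, 8->5, 2->2, 9->6
Step 2: d_i = R_x(i) - R_y(i); compute d_i^2.
  (4-3)^2=1, (7-7)^2=0, (6-1)^2=25, (8-8)^2=0, (3-4)^2=1, (5-5)^2=0, (2-2)^2=0, (1-6)^2=25
sum(d^2) = 52.
Step 3: rho = 1 - 6*52 / (8*(8^2 - 1)) = 1 - 312/504 = 0.380952.
Step 4: Under H0, t = rho * sqrt((n-2)/(1-rho^2)) = 1.0092 ~ t(6).
Step 5: Two-sided p-value from the t-distribution with 6 df = 0.351813.
Step 6: alpha = 0.05. fail to reject H0.

rho = 0.3810, p = 0.351813, fail to reject H0 at alpha = 0.05.


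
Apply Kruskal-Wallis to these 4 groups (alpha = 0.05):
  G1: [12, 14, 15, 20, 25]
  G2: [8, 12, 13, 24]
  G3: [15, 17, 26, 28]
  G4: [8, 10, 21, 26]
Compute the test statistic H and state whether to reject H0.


Step 1: Combine all N = 17 observations and assign midranks.
sorted (value, group, rank): (8,G2,1.5), (8,G4,1.5), (10,G4,3), (12,G1,4.5), (12,G2,4.5), (13,G2,6), (14,G1,7), (15,G1,8.5), (15,G3,8.5), (17,G3,10), (20,G1,11), (21,G4,12), (24,G2,13), (25,G1,14), (26,G3,15.5), (26,G4,15.5), (28,G3,17)
Step 2: Sum ranks within each group.
R_1 = 45 (n_1 = 5)
R_2 = 25 (n_2 = 4)
R_3 = 51 (n_3 = 4)
R_4 = 32 (n_4 = 4)
Step 3: H = 12/(N(N+1)) * sum(R_i^2/n_i) - 3(N+1)
     = 12/(17*18) * (45^2/5 + 25^2/4 + 51^2/4 + 32^2/4) - 3*18
     = 0.039216 * 1467.5 - 54
     = 3.549020.
Step 4: Ties present; correction factor C = 1 - 24/(17^3 - 17) = 0.995098. Corrected H = 3.549020 / 0.995098 = 3.566502.
Step 5: Under H0, H ~ chi^2(3); p-value = 0.312239.
Step 6: alpha = 0.05. fail to reject H0.

H = 3.5665, df = 3, p = 0.312239, fail to reject H0.
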